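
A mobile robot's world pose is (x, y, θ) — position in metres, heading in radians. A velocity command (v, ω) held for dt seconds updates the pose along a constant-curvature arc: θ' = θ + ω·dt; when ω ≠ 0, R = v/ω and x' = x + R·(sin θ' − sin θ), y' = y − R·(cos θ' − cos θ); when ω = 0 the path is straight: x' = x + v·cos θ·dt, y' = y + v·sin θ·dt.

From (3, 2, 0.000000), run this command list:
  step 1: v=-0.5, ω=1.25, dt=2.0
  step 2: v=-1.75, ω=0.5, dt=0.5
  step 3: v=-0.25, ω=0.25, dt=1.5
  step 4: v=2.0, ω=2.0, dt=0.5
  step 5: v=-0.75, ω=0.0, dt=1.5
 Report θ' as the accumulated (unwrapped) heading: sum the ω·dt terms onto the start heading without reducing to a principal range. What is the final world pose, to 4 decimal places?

step 1: θ'=2.5000 (R=-0.4000) → pose (2.7606, 1.2795, 2.5000)
step 2: θ'=2.7500 (R=-3.5000) → pose (3.5195, 0.8485, 2.7500)
step 3: θ'=3.1250 (R=-1.0000) → pose (3.8845, 0.7729, 3.1250)
step 4: θ'=4.1250 (R=1.0000) → pose (3.0355, 0.3273, 4.1250)
step 5: θ'=4.1250 (straight) → pose (3.6590, 1.2637, 4.1250)

(3.6590, 1.2637, 4.1250)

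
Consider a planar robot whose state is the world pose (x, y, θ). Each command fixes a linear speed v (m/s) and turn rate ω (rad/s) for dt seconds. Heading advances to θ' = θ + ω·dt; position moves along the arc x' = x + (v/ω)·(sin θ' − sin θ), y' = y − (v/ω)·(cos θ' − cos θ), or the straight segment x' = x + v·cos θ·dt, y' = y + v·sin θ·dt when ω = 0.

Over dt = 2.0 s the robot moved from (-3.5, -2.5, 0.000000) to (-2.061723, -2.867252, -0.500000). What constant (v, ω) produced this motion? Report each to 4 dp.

v = 0.7500, ω = -0.2500

Δθ = -0.500000 − 0.000000 = -0.500000
ω = Δθ/dt = -0.500000/2.0 = -0.2500
R = Δx/(sin θ' − sin θ) = -3.0000
v = R·ω = -3.0000·-0.2500 = 0.7500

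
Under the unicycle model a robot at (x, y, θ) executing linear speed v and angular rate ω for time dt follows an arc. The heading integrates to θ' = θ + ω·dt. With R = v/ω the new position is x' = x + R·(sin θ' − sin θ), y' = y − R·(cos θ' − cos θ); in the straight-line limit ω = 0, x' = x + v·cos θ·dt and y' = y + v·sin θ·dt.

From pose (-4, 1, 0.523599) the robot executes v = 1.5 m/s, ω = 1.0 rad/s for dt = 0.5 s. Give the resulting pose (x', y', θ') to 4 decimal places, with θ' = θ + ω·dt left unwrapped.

(-3.4690, 1.5186, 1.0236)

θ' = 0.5236 + 1.0·0.5 = 1.0236
R = v/ω = 1.5/1.0 = 1.5000
x' = -4 + 1.5000·(sin 1.0236 − sin 0.5236) = -3.4690
y' = 1 − 1.5000·(cos 1.0236 − cos 0.5236) = 1.5186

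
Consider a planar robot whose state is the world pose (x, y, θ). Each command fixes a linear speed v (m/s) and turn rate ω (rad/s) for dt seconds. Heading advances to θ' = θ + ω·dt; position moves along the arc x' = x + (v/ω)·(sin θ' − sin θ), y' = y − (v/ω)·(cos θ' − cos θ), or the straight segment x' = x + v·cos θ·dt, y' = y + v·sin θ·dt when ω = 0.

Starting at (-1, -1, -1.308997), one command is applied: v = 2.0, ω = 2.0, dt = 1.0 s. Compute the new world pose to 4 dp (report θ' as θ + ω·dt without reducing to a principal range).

θ' = -1.3090 + 2.0·1.0 = 0.6910
R = v/ω = 2.0/2.0 = 1.0000
x' = -1 + 1.0000·(sin 0.6910 − sin -1.3090) = 0.6032
y' = -1 − 1.0000·(cos 0.6910 − cos -1.3090) = -1.5118

(0.6032, -1.5118, 0.6910)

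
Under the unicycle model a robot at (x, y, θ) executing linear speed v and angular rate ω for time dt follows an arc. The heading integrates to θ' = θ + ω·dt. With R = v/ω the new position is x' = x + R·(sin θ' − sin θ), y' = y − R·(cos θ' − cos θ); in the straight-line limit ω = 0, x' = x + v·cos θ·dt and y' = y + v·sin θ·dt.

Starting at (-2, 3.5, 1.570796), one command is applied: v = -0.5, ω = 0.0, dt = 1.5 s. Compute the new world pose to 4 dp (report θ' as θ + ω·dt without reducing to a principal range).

(-2.0000, 2.7500, 1.5708)

θ' = 1.5708 + 0.0·1.5 = 1.5708
ω = 0 → straight: x' = -2 + -0.5·cos(1.5708)·1.5 = -2.0000
y' = 3.5 + -0.5·sin(1.5708)·1.5 = 2.7500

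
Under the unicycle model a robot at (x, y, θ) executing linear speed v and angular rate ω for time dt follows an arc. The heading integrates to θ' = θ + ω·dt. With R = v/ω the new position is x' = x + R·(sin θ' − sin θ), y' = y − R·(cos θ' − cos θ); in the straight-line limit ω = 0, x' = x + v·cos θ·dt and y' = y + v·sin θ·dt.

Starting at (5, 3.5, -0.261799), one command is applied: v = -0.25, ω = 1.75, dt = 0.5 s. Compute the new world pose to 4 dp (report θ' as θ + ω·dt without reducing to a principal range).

θ' = -0.2618 + 1.75·0.5 = 0.6132
R = v/ω = -0.25/1.75 = -0.1429
x' = 5 + -0.1429·(sin 0.6132 − sin -0.2618) = 4.8808
y' = 3.5 − -0.1429·(cos 0.6132 − cos -0.2618) = 3.4788

(4.8808, 3.4788, 0.6132)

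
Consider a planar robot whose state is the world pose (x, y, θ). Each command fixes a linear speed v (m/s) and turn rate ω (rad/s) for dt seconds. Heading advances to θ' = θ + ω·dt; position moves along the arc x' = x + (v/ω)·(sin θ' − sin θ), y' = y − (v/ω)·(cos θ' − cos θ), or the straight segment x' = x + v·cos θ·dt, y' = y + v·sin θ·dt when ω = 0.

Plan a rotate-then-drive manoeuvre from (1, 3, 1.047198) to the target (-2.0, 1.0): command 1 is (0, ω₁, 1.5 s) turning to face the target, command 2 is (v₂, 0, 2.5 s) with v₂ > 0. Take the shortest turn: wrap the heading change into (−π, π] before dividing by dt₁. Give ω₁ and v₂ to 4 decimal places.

ω₁ = 1.7883, v₂ = 1.4422

heading to target = atan2(1−3, -2−1) = -2.5536
Δθ = wrap(-2.5536 − 1.0472) = 2.6824; ω₁ = Δθ/dt₁ = 1.7883
distance = √((-2−1)² + (1−3)²) = 3.6056; v₂ = distance/dt₂ = 1.4422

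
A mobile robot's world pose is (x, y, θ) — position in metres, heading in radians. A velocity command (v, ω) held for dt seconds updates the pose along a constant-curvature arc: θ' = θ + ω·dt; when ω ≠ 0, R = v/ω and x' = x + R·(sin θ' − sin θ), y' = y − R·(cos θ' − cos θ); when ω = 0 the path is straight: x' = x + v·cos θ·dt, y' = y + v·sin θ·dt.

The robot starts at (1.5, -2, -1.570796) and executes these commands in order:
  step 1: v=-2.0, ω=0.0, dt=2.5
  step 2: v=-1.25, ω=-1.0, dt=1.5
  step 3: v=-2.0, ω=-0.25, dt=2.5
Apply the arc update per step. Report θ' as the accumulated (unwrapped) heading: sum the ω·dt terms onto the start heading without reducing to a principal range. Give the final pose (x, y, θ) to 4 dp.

step 1: θ'=-1.5708 (straight) → pose (1.5000, 3.0000, -1.5708)
step 2: θ'=-3.0708 (R=1.2500) → pose (2.6616, 4.2469, -3.0708)
step 3: θ'=-3.6958 (R=8.0000) → pose (7.4376, 3.0695, -3.6958)

(7.4376, 3.0695, -3.6958)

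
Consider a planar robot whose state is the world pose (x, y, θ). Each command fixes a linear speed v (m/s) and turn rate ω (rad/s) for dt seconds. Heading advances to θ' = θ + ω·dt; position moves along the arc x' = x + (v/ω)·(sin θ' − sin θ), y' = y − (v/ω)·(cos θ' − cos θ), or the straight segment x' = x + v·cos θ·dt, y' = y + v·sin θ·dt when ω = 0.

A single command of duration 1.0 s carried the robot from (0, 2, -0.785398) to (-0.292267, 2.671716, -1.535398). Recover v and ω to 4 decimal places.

v = -0.7500, ω = -0.7500

Δθ = -1.535398 − -0.785398 = -0.750000
ω = Δθ/dt = -0.750000/1.0 = -0.7500
R = −Δy/(cos θ' − cos θ) = 1.0000
v = R·ω = 1.0000·-0.7500 = -0.7500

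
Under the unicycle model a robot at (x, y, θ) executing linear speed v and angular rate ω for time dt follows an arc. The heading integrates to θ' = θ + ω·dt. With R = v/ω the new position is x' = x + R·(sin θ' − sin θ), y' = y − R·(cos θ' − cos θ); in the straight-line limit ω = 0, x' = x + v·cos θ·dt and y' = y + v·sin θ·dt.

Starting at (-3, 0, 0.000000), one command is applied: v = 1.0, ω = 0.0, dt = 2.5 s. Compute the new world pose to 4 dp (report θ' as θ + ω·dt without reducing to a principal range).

(-0.5000, 0.0000, 0.0000)

θ' = 0.0000 + 0.0·2.5 = 0.0000
ω = 0 → straight: x' = -3 + 1.0·cos(0.0000)·2.5 = -0.5000
y' = 0 + 1.0·sin(0.0000)·2.5 = 0.0000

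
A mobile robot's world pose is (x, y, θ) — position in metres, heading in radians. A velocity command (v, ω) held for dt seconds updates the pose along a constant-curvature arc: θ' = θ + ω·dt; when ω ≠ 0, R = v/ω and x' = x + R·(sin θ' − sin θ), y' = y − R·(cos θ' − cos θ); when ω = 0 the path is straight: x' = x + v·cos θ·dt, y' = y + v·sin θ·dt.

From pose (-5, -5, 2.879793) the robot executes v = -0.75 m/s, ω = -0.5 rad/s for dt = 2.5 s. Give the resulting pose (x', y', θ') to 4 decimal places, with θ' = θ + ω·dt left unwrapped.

θ' = 2.8798 + -0.5·2.5 = 1.6298
R = v/ω = -0.75/-0.5 = 1.5000
x' = -5 + 1.5000·(sin 1.6298 − sin 2.8798) = -3.8908
y' = -5 − 1.5000·(cos 1.6298 − cos 2.8798) = -6.3604

(-3.8908, -6.3604, 1.6298)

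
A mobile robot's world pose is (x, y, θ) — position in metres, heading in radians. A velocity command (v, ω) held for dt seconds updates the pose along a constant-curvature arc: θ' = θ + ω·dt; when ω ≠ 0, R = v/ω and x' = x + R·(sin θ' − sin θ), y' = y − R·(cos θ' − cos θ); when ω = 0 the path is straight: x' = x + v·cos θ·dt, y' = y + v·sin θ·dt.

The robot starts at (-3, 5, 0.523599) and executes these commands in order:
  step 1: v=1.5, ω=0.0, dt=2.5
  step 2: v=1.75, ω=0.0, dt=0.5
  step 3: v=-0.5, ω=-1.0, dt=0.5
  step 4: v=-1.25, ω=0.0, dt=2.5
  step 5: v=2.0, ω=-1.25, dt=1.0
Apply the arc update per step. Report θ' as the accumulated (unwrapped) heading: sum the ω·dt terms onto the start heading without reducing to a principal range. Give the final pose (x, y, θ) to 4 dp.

(-0.8132, 6.1126, -1.2264)

step 1: θ'=0.5236 (straight) → pose (0.2476, 6.8750, 0.5236)
step 2: θ'=0.5236 (straight) → pose (1.0054, 7.3125, 0.5236)
step 3: θ'=0.0236 (R=0.5000) → pose (0.7672, 7.2457, 0.0236)
step 4: θ'=0.0236 (straight) → pose (-2.3570, 7.1719, 0.0236)
step 5: θ'=-1.2264 (R=-1.6000) → pose (-0.8132, 6.1126, -1.2264)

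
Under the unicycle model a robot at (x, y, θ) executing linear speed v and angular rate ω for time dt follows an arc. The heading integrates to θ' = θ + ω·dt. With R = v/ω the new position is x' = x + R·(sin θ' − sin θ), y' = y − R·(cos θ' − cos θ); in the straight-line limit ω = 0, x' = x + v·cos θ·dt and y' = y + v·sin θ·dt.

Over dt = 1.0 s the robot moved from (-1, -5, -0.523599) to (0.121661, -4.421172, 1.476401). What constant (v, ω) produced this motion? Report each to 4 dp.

Δθ = 1.476401 − -0.523599 = 2.000000
ω = Δθ/dt = 2.000000/1.0 = 2.0000
R = Δx/(sin θ' − sin θ) = 0.7500
v = R·ω = 0.7500·2.0000 = 1.5000

v = 1.5000, ω = 2.0000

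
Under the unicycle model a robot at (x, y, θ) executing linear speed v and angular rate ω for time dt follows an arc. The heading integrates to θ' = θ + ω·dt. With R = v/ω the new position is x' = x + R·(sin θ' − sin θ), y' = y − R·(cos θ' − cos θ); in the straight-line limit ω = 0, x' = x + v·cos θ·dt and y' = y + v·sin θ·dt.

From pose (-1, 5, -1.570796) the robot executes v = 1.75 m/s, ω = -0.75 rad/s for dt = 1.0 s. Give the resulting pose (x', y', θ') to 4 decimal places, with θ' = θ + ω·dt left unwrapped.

(-1.6261, 3.4095, -2.3208)

θ' = -1.5708 + -0.75·1.0 = -2.3208
R = v/ω = 1.75/-0.75 = -2.3333
x' = -1 + -2.3333·(sin -2.3208 − sin -1.5708) = -1.6261
y' = 5 − -2.3333·(cos -2.3208 − cos -1.5708) = 3.4095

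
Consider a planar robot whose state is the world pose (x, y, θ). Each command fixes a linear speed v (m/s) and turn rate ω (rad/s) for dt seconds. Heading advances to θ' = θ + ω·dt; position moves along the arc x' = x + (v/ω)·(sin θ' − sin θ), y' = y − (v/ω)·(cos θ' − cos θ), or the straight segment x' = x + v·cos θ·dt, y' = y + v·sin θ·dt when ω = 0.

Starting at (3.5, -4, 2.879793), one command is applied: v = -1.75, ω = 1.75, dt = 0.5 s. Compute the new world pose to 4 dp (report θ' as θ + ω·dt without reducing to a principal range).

θ' = 2.8798 + 1.75·0.5 = 3.7548
R = v/ω = -1.75/1.75 = -1.0000
x' = 3.5 + -1.0000·(sin 3.7548 − sin 2.8798) = 4.3343
y' = -4 − -1.0000·(cos 3.7548 − cos 2.8798) = -3.8519

(4.3343, -3.8519, 3.7548)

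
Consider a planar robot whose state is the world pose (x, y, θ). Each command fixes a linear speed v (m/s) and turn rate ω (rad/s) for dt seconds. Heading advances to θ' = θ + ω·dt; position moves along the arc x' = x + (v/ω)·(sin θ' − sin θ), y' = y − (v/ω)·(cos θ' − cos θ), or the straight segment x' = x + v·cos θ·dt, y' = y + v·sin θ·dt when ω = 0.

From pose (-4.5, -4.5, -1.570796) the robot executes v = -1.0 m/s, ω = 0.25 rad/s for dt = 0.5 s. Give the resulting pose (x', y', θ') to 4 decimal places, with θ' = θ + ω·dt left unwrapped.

θ' = -1.5708 + 0.25·0.5 = -1.4458
R = v/ω = -1.0/0.25 = -4.0000
x' = -4.5 + -4.0000·(sin -1.4458 − sin -1.5708) = -4.5312
y' = -4.5 − -4.0000·(cos -1.4458 − cos -1.5708) = -4.0013

(-4.5312, -4.0013, -1.4458)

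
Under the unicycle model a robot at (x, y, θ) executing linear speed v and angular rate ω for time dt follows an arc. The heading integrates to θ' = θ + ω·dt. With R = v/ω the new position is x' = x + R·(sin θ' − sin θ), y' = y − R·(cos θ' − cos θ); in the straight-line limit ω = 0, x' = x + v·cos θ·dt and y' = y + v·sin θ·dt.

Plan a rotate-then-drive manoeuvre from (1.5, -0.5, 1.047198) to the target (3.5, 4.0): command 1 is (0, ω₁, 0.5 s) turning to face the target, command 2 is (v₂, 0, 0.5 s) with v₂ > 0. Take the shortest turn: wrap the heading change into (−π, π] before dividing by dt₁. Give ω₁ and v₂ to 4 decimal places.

ω₁ = 0.2107, v₂ = 9.8489

heading to target = atan2(4−-0.5, 3.5−1.5) = 1.1526
Δθ = wrap(1.1526 − 1.0472) = 0.1054; ω₁ = Δθ/dt₁ = 0.2107
distance = √((3.5−1.5)² + (4−-0.5)²) = 4.9244; v₂ = distance/dt₂ = 9.8489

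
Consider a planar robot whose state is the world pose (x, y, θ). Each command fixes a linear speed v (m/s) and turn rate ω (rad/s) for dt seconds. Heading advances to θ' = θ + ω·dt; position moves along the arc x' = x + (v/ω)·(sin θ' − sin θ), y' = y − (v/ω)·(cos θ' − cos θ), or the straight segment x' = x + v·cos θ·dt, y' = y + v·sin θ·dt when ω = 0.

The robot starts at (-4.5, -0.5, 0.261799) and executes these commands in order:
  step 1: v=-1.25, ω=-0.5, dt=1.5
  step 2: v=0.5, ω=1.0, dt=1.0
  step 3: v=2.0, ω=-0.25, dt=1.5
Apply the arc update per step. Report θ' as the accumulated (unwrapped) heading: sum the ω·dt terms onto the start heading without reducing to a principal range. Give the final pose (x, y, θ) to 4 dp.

(-3.0133, 0.6629, 0.1368)

step 1: θ'=-0.4882 (R=2.5000) → pose (-6.3196, -0.2931, -0.4882)
step 2: θ'=0.5118 (R=0.5000) → pose (-5.8402, -0.2875, 0.5118)
step 3: θ'=0.1368 (R=-8.0000) → pose (-3.0133, 0.6629, 0.1368)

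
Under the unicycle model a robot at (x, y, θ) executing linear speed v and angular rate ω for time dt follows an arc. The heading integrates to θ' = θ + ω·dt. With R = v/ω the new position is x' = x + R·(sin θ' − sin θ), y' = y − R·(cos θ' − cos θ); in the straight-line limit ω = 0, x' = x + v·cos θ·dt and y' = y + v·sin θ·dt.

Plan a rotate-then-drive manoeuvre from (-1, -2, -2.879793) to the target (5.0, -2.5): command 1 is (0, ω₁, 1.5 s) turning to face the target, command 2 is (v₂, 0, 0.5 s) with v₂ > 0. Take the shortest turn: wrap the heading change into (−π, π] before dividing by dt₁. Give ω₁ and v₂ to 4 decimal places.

ω₁ = 1.8644, v₂ = 12.0416

heading to target = atan2(-2.5−-2, 5−-1) = -0.0831
Δθ = wrap(-0.0831 − -2.8798) = 2.7967; ω₁ = Δθ/dt₁ = 1.8644
distance = √((5−-1)² + (-2.5−-2)²) = 6.0208; v₂ = distance/dt₂ = 12.0416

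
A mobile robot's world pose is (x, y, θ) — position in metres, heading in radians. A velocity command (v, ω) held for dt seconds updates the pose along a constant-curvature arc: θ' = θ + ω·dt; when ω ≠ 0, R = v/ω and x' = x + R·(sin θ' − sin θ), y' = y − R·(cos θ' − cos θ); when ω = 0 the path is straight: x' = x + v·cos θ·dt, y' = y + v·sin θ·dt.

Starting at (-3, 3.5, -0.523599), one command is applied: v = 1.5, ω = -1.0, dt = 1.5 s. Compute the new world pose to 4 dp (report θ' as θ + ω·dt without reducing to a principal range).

(-2.4012, 1.5447, -2.0236)

θ' = -0.5236 + -1.0·1.5 = -2.0236
R = v/ω = 1.5/-1.0 = -1.5000
x' = -3 + -1.5000·(sin -2.0236 − sin -0.5236) = -2.4012
y' = 3.5 − -1.5000·(cos -2.0236 − cos -0.5236) = 1.5447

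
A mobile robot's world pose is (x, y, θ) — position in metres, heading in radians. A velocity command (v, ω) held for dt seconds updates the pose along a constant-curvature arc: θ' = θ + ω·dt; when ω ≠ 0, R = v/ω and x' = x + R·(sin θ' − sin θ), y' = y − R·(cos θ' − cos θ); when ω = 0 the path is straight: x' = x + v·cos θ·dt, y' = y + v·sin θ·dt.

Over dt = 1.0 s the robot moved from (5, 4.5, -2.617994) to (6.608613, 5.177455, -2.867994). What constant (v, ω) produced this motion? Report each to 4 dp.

v = -1.7500, ω = -0.2500

Δθ = -2.867994 − -2.617994 = -0.250000
ω = Δθ/dt = -0.250000/1.0 = -0.2500
R = Δx/(sin θ' − sin θ) = 7.0000
v = R·ω = 7.0000·-0.2500 = -1.7500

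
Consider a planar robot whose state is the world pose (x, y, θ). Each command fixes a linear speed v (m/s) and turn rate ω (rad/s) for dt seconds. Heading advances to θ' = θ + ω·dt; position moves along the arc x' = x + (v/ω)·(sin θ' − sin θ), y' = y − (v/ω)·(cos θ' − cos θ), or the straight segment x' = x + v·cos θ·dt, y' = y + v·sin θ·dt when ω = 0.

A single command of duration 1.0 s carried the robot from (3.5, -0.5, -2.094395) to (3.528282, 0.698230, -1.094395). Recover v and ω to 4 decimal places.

Δθ = -1.094395 − -2.094395 = 1.000000
ω = Δθ/dt = 1.000000/1.0 = 1.0000
R = −Δy/(cos θ' − cos θ) = -1.2500
v = R·ω = -1.2500·1.0000 = -1.2500

v = -1.2500, ω = 1.0000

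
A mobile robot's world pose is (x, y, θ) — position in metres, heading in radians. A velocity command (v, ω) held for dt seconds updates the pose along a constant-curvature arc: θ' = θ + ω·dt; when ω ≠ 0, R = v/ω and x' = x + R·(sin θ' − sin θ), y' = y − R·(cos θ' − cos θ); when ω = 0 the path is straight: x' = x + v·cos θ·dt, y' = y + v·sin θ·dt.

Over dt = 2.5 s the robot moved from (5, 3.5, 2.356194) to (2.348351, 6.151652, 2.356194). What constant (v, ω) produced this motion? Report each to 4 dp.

v = 1.5000, ω = 0.0000

Δθ = 2.356194 − 2.356194 = 0.000000
ω = Δθ/dt = 0.000000/2.5 = 0.0000
ω = 0 → v = (Δx·cos θ + Δy·sin θ)/dt = 1.5000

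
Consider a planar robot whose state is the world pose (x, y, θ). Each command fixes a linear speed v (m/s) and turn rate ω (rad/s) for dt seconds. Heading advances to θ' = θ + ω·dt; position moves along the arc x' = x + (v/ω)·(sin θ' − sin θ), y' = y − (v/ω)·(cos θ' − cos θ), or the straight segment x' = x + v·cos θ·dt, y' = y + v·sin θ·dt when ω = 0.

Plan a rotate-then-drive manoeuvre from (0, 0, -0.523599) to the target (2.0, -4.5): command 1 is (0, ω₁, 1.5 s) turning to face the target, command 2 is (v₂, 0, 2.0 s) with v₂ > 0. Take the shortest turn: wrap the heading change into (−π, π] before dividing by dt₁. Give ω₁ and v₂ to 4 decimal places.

ω₁ = -0.4193, v₂ = 2.4622

heading to target = atan2(-4.5−0, 2−0) = -1.1526
Δθ = wrap(-1.1526 − -0.5236) = -0.6290; ω₁ = Δθ/dt₁ = -0.4193
distance = √((2−0)² + (-4.5−0)²) = 4.9244; v₂ = distance/dt₂ = 2.4622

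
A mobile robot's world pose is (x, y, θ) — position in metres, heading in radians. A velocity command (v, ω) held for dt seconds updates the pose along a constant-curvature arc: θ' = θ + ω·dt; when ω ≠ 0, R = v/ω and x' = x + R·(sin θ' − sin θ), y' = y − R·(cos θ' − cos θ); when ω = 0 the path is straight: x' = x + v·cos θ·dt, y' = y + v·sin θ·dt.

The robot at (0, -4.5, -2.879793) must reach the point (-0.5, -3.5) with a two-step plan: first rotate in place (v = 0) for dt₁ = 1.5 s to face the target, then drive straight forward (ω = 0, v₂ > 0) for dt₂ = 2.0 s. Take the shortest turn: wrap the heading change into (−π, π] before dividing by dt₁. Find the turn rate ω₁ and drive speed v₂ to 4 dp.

heading to target = atan2(-3.5−-4.5, -0.5−0) = 2.0344
Δθ = wrap(2.0344 − -2.8798) = -1.3689; ω₁ = Δθ/dt₁ = -0.9126
distance = √((-0.5−0)² + (-3.5−-4.5)²) = 1.1180; v₂ = distance/dt₂ = 0.5590

ω₁ = -0.9126, v₂ = 0.5590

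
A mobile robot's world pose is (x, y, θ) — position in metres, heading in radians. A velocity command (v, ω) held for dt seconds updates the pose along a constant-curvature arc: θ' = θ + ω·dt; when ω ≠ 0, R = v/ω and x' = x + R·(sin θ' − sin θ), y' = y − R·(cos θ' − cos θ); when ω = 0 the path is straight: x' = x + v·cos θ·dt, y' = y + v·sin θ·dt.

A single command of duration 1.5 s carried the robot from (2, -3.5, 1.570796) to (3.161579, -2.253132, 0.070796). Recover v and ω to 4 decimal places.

v = 1.2500, ω = -1.0000

Δθ = 0.070796 − 1.570796 = -1.500000
ω = Δθ/dt = -1.500000/1.5 = -1.0000
R = −Δy/(cos θ' − cos θ) = -1.2500
v = R·ω = -1.2500·-1.0000 = 1.2500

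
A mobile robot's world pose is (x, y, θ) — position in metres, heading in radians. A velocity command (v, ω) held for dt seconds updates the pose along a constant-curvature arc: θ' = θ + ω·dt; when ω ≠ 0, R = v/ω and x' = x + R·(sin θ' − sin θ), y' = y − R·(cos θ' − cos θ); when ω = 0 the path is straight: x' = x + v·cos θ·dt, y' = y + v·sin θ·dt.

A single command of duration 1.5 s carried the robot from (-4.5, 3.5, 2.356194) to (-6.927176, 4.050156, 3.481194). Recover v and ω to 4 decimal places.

Δθ = 3.481194 − 2.356194 = 1.125000
ω = Δθ/dt = 1.125000/1.5 = 0.7500
R = Δx/(sin θ' − sin θ) = 2.3333
v = R·ω = 2.3333·0.7500 = 1.7500

v = 1.7500, ω = 0.7500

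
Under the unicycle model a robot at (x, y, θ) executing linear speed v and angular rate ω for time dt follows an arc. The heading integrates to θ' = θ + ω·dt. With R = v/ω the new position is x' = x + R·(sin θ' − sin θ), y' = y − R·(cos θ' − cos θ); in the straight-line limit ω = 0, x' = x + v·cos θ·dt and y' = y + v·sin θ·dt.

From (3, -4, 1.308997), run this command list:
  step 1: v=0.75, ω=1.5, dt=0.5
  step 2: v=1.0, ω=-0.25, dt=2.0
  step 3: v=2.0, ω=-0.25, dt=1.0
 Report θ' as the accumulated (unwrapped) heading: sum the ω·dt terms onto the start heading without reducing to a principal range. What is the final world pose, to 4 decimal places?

step 1: θ'=2.0590 (R=0.5000) → pose (2.9586, -3.6361, 2.0590)
step 2: θ'=1.5590 (R=-4.0000) → pose (2.4916, -1.7127, 1.5590)
step 3: θ'=1.3090 (R=-8.0000) → pose (2.7637, 0.2634, 1.3090)

(2.7637, 0.2634, 1.3090)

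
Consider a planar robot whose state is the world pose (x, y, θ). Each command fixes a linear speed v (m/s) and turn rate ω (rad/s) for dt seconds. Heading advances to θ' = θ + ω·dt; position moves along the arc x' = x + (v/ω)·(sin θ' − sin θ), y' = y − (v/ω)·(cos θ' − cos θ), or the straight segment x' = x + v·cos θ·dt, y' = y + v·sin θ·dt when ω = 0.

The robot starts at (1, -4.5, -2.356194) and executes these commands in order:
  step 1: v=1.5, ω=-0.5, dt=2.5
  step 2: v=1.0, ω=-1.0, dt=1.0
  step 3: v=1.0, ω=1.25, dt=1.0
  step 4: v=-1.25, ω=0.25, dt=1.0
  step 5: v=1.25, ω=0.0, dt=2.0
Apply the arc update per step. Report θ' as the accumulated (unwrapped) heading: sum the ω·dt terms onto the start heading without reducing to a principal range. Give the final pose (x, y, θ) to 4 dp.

step 1: θ'=-3.6062 (R=-3.0000) → pose (-2.4655, -5.0607, -3.6062)
step 2: θ'=-4.6062 (R=-1.0000) → pose (-3.0118, -4.2727, -4.6062)
step 3: θ'=-3.3562 (R=0.8000) → pose (-3.6369, -3.5758, -3.3562)
step 4: θ'=-3.1062 (R=-5.0000) → pose (-2.3952, -3.6874, -3.1062)
step 5: θ'=-3.1062 (straight) → pose (-4.8936, -3.7759, -3.1062)

(-4.8936, -3.7759, -3.1062)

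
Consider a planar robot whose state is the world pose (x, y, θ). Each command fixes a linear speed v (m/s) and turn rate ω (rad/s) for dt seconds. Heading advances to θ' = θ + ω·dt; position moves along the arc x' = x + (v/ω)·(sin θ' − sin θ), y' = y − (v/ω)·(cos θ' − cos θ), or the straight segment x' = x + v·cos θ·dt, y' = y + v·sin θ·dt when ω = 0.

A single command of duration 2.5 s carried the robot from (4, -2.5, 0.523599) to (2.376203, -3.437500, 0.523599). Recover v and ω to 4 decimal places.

v = -0.7500, ω = 0.0000

Δθ = 0.523599 − 0.523599 = 0.000000
ω = Δθ/dt = 0.000000/2.5 = 0.0000
ω = 0 → v = (Δx·cos θ + Δy·sin θ)/dt = -0.7500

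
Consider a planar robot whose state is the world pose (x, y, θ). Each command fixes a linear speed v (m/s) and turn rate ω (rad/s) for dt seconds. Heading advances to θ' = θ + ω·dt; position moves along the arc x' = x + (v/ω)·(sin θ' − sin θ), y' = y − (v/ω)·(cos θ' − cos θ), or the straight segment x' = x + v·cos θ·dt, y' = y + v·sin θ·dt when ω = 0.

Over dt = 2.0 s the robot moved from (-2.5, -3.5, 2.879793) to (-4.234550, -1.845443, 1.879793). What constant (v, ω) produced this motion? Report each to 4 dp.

v = 1.2500, ω = -0.5000

Δθ = 1.879793 − 2.879793 = -1.000000
ω = Δθ/dt = -1.000000/2.0 = -0.5000
R = Δx/(sin θ' − sin θ) = -2.5000
v = R·ω = -2.5000·-0.5000 = 1.2500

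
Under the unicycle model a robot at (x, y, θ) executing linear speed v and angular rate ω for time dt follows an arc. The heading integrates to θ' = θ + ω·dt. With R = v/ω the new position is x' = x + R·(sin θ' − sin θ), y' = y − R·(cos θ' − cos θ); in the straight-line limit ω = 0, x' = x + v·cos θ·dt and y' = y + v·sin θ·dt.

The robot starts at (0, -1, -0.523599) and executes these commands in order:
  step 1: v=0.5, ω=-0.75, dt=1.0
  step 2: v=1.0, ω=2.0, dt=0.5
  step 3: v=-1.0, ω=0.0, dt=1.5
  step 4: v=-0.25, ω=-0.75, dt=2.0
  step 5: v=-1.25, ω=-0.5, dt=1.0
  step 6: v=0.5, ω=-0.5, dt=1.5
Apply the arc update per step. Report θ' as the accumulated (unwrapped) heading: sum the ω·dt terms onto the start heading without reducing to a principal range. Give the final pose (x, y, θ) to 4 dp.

step 1: θ'=-1.2736 (R=-0.6667) → pose (0.3041, -1.3821, -1.2736)
step 2: θ'=-0.2736 (R=0.5000) → pose (0.6471, -1.7171, -0.2736)
step 3: θ'=-0.2736 (straight) → pose (-0.7971, -1.3118, -0.2736)
step 4: θ'=-1.7736 (R=0.3333) → pose (-1.0336, -0.9237, -1.7736)
step 5: θ'=-2.2736 (R=2.5000) → pose (-0.4924, 0.1886, -2.2736)
step 6: θ'=-3.0236 (R=-1.0000) → pose (-1.1377, -0.1581, -3.0236)

(-1.1377, -0.1581, -3.0236)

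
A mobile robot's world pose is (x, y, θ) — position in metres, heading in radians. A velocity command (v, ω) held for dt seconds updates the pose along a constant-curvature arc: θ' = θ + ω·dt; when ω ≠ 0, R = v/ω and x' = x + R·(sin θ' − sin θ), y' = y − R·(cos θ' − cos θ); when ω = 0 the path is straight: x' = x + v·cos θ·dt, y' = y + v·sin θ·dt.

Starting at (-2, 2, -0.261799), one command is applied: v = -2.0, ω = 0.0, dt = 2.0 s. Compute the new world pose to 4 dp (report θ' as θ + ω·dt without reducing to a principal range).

(-5.8637, 3.0353, -0.2618)

θ' = -0.2618 + 0.0·2.0 = -0.2618
ω = 0 → straight: x' = -2 + -2.0·cos(-0.2618)·2.0 = -5.8637
y' = 2 + -2.0·sin(-0.2618)·2.0 = 3.0353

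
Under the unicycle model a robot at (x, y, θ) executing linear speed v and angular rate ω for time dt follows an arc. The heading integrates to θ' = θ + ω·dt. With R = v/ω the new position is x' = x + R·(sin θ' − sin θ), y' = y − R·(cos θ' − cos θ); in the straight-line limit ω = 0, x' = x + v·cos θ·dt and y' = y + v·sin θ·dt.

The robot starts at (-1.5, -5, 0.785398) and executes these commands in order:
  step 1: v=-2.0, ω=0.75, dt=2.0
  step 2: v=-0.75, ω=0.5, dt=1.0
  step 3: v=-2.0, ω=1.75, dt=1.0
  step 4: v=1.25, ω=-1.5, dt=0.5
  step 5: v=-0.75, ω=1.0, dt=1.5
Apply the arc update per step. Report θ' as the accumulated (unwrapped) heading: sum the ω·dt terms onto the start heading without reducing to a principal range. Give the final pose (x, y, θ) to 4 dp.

(0.3647, -7.6994, 5.2854)

step 1: θ'=2.2854 (R=-2.6667) → pose (-1.6287, -8.6331, 2.2854)
step 2: θ'=2.7854 (R=-1.5000) → pose (-1.0187, -9.0560, 2.7854)
step 3: θ'=4.5354 (R=-1.1429) → pose (0.5048, -8.1861, 4.5354)
step 4: θ'=3.7854 (R=-0.8333) → pose (0.1847, -8.7059, 3.7854)
step 5: θ'=5.2854 (R=-0.7500) → pose (0.3647, -7.6994, 5.2854)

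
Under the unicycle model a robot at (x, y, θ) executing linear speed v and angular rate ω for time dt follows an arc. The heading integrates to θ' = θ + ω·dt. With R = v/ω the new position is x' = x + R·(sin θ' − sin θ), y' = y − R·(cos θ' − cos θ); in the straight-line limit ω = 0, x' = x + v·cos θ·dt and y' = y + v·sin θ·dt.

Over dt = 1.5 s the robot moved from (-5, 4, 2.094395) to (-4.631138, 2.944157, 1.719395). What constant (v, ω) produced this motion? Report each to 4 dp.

v = -0.7500, ω = -0.2500

Δθ = 1.719395 − 2.094395 = -0.375000
ω = Δθ/dt = -0.375000/1.5 = -0.2500
R = −Δy/(cos θ' − cos θ) = 3.0000
v = R·ω = 3.0000·-0.2500 = -0.7500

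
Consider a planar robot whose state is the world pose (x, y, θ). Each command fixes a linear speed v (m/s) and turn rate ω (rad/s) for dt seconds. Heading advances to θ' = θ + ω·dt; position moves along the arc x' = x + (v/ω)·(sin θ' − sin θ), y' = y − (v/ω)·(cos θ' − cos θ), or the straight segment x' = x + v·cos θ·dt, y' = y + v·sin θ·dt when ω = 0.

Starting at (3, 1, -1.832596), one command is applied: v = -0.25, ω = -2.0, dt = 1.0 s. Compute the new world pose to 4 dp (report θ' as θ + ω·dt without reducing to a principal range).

(3.2004, 1.0640, -3.8326)

θ' = -1.8326 + -2.0·1.0 = -3.8326
R = v/ω = -0.25/-2.0 = 0.1250
x' = 3 + 0.1250·(sin -3.8326 − sin -1.8326) = 3.2004
y' = 1 − 0.1250·(cos -3.8326 − cos -1.8326) = 1.0640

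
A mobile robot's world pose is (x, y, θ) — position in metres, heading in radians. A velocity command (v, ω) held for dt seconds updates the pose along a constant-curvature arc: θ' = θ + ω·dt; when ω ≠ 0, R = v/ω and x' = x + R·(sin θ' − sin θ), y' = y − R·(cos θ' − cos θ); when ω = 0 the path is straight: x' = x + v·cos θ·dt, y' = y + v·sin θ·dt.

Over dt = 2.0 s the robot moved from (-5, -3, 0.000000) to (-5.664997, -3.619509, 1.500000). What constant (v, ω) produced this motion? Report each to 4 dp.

v = -0.5000, ω = 0.7500

Δθ = 1.500000 − 0.000000 = 1.500000
ω = Δθ/dt = 1.500000/2.0 = 0.7500
R = Δx/(sin θ' − sin θ) = -0.6667
v = R·ω = -0.6667·0.7500 = -0.5000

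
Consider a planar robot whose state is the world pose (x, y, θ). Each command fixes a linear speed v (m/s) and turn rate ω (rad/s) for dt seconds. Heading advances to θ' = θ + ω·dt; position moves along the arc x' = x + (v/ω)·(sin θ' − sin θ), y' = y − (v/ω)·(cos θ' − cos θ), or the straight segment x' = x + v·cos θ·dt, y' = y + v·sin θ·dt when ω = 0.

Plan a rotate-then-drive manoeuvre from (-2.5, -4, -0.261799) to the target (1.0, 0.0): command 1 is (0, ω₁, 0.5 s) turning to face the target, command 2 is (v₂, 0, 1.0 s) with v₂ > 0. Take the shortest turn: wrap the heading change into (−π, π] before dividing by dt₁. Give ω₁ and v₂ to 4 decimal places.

heading to target = atan2(0−-4, 1−-2.5) = 0.8520
Δθ = wrap(0.8520 − -0.2618) = 1.1138; ω₁ = Δθ/dt₁ = 2.2275
distance = √((1−-2.5)² + (0−-4)²) = 5.3151; v₂ = distance/dt₂ = 5.3151

ω₁ = 2.2275, v₂ = 5.3151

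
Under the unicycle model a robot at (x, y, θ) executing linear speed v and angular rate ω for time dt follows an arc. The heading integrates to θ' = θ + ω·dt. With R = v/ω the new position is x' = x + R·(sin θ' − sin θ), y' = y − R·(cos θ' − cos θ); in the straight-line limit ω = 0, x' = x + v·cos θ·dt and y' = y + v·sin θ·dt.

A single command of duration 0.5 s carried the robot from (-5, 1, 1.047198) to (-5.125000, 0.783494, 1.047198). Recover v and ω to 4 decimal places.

Δθ = 1.047198 − 1.047198 = 0.000000
ω = Δθ/dt = 0.000000/0.5 = 0.0000
ω = 0 → v = (Δx·cos θ + Δy·sin θ)/dt = -0.5000

v = -0.5000, ω = 0.0000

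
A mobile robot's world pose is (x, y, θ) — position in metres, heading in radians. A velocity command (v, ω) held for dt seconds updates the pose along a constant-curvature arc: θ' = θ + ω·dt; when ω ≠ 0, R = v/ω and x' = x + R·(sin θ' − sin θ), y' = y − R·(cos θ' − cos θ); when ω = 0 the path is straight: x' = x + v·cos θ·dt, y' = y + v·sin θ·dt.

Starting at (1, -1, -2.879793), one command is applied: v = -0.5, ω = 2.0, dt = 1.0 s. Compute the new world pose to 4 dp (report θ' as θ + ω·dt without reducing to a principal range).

θ' = -2.8798 + 2.0·1.0 = -0.8798
R = v/ω = -0.5/2.0 = -0.2500
x' = 1 + -0.2500·(sin -0.8798 − sin -2.8798) = 1.1279
y' = -1 − -0.2500·(cos -0.8798 − cos -2.8798) = -0.5992

(1.1279, -0.5992, -0.8798)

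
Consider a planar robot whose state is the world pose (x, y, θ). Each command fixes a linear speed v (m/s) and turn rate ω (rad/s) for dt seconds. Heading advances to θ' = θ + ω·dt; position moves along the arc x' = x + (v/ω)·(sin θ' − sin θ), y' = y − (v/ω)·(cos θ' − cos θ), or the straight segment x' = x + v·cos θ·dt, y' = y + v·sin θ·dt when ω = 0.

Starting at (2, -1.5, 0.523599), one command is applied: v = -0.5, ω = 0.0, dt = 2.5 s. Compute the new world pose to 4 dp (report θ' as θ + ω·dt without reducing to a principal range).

θ' = 0.5236 + 0.0·2.5 = 0.5236
ω = 0 → straight: x' = 2 + -0.5·cos(0.5236)·2.5 = 0.9175
y' = -1.5 + -0.5·sin(0.5236)·2.5 = -2.1250

(0.9175, -2.1250, 0.5236)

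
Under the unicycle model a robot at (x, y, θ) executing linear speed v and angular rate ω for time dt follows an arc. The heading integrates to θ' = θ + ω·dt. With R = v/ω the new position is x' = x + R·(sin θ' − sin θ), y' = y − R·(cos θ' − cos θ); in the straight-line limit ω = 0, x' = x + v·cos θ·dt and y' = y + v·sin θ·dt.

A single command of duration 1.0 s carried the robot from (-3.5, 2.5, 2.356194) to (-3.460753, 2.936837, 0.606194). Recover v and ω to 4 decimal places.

v = 0.5000, ω = -1.7500

Δθ = 0.606194 − 2.356194 = -1.750000
ω = Δθ/dt = -1.750000/1.0 = -1.7500
R = −Δy/(cos θ' − cos θ) = -0.2857
v = R·ω = -0.2857·-1.7500 = 0.5000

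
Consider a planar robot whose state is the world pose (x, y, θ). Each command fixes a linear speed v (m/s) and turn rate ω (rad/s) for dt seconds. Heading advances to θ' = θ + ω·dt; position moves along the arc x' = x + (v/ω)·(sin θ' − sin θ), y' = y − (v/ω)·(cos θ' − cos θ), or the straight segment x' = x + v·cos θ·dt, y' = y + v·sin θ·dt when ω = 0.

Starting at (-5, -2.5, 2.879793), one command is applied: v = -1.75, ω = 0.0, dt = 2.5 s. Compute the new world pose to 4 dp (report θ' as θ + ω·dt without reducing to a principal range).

(-0.7741, -3.6323, 2.8798)

θ' = 2.8798 + 0.0·2.5 = 2.8798
ω = 0 → straight: x' = -5 + -1.75·cos(2.8798)·2.5 = -0.7741
y' = -2.5 + -1.75·sin(2.8798)·2.5 = -3.6323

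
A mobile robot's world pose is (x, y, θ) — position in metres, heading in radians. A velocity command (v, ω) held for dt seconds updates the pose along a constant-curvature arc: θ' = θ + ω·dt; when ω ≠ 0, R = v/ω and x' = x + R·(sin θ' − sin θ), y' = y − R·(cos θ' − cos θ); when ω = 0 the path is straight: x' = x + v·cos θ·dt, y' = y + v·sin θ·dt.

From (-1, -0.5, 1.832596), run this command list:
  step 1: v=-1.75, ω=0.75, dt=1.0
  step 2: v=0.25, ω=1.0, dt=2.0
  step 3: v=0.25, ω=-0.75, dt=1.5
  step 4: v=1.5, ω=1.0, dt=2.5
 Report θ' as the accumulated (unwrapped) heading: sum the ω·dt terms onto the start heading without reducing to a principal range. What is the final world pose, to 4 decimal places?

(-0.6047, -5.1745, 5.9576)

step 1: θ'=2.5826 (R=-2.3333) → pose (0.0164, -1.8743, 2.5826)
step 2: θ'=4.5826 (R=0.2500) → pose (-0.3641, -2.0538, 4.5826)
step 3: θ'=3.4576 (R=-0.3333) → pose (-0.5910, -2.3275, 3.4576)
step 4: θ'=5.9576 (R=1.5000) → pose (-0.6047, -5.1745, 5.9576)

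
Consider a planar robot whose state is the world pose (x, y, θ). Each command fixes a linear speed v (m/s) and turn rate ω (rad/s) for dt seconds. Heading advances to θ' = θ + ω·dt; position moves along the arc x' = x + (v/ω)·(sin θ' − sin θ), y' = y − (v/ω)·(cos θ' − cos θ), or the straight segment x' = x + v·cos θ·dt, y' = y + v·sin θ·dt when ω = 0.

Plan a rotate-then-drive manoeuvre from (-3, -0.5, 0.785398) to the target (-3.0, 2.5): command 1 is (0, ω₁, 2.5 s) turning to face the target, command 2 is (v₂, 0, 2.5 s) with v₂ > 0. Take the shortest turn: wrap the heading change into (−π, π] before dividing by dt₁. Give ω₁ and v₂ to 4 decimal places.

ω₁ = 0.3142, v₂ = 1.2000

heading to target = atan2(2.5−-0.5, -3−-3) = 1.5708
Δθ = wrap(1.5708 − 0.7854) = 0.7854; ω₁ = Δθ/dt₁ = 0.3142
distance = √((-3−-3)² + (2.5−-0.5)²) = 3.0000; v₂ = distance/dt₂ = 1.2000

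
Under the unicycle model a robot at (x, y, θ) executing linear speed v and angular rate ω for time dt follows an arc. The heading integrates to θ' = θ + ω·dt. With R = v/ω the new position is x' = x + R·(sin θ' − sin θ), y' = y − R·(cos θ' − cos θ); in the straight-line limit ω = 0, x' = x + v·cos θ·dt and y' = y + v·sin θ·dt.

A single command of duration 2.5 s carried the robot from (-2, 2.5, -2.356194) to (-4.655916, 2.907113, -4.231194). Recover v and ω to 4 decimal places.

Δθ = -4.231194 − -2.356194 = -1.875000
ω = Δθ/dt = -1.875000/2.5 = -0.7500
R = Δx/(sin θ' − sin θ) = -1.6667
v = R·ω = -1.6667·-0.7500 = 1.2500

v = 1.2500, ω = -0.7500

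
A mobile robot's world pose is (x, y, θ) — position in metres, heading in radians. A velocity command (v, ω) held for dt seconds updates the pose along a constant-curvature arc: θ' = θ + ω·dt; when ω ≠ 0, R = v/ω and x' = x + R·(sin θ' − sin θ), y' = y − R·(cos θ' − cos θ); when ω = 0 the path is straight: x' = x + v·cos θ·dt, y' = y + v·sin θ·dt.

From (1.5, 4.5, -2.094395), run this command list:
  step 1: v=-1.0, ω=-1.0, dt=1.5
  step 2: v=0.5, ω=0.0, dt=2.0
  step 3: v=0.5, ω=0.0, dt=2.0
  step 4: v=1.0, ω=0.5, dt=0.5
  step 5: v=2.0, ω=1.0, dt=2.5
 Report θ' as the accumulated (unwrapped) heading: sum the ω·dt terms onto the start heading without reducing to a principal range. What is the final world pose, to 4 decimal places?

step 1: θ'=-3.5944 (R=1.0000) → pose (2.8035, 4.8992, -3.5944)
step 2: θ'=-3.5944 (straight) → pose (1.9043, 5.3367, -3.5944)
step 3: θ'=-3.5944 (straight) → pose (1.0051, 5.7742, -3.5944)
step 4: θ'=-3.3444 (R=2.0000) → pose (0.5329, 5.9348, -3.3444)
step 5: θ'=-0.8444 (R=2.0000) → pose (-1.3650, 2.6474, -0.8444)

(-1.3650, 2.6474, -0.8444)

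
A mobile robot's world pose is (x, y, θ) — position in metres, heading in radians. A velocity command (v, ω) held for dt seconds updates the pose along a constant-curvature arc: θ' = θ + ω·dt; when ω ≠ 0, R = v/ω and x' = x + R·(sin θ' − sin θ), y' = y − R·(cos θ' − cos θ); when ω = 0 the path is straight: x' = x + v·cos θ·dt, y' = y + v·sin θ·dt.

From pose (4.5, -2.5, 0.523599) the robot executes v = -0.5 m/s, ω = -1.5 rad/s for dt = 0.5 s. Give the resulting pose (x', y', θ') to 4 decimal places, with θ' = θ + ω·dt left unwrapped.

θ' = 0.5236 + -1.5·0.5 = -0.2264
R = v/ω = -0.5/-1.5 = 0.3333
x' = 4.5 + 0.3333·(sin -0.2264 − sin 0.5236) = 4.2585
y' = -2.5 − 0.3333·(cos -0.2264 − cos 0.5236) = -2.5362

(4.2585, -2.5362, -0.2264)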